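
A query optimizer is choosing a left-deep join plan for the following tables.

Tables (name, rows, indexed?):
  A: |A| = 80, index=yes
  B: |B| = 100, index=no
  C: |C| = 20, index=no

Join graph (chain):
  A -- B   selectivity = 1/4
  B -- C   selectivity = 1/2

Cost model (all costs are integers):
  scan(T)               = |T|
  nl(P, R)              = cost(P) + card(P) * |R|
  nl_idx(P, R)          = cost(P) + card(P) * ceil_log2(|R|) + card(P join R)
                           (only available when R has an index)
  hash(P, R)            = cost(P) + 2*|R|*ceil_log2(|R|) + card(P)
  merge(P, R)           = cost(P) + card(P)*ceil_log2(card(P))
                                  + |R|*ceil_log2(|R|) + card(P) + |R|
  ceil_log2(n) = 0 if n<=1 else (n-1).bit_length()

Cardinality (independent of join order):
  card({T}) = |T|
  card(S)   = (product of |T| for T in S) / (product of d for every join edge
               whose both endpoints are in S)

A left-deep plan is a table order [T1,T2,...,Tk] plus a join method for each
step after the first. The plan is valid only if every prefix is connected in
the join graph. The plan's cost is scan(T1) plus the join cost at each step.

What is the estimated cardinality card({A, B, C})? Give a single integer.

Tables in S: A(80), B(100), C(20)
Edges inside S: A-B(d=4), B-C(d=2)
numerator = 80 * 100 * 20 = 160000
denominator = 4 * 2 = 8
card(S) = 160000 / 8 = 20000

20000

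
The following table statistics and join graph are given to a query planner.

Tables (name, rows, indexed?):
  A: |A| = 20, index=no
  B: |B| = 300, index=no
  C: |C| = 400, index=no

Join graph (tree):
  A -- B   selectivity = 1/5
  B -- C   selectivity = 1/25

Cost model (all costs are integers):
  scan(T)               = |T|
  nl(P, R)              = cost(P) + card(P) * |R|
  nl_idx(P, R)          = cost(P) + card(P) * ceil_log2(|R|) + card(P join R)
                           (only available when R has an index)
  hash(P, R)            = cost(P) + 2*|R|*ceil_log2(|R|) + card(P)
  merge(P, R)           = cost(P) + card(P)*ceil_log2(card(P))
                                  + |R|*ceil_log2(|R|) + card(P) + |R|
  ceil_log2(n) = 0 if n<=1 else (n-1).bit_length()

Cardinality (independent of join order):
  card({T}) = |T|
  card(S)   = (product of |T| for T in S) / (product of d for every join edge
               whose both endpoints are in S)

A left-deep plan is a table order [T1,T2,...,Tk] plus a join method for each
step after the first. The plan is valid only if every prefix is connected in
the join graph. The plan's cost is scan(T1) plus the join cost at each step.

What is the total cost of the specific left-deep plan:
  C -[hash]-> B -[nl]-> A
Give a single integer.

102200

step 1: scan C: cost=400, card=400
step 2: join B via hash
    card(P join B) = 400*300/(25) = 4800
    cost = 400 + 2*300*9 + 400 = 6200
step 3: join A via nl
    card(P join A) = 4800*20/(5) = 19200
    cost = 6200 + 4800*20 = 102200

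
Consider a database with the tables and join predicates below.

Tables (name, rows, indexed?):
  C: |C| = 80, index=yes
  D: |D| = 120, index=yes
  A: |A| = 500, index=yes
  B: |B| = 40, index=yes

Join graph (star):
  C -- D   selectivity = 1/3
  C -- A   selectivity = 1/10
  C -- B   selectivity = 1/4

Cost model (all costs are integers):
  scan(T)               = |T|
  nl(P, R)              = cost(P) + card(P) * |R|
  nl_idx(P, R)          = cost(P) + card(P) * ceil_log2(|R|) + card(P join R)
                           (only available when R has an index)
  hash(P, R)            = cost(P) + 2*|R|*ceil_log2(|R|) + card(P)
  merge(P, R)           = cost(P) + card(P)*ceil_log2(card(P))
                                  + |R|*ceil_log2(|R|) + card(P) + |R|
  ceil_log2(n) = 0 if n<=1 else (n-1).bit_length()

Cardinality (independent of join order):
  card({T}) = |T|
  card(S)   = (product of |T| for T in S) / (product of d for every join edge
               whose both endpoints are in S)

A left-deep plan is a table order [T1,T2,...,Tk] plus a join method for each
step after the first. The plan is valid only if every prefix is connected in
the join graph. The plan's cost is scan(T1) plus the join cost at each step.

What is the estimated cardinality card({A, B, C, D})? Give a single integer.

1600000

Tables in S: A(500), B(40), C(80), D(120)
Edges inside S: C-D(d=3), C-A(d=10), C-B(d=4)
numerator = 500 * 40 * 80 * 120 = 192000000
denominator = 3 * 10 * 4 = 120
card(S) = 192000000 / 120 = 1600000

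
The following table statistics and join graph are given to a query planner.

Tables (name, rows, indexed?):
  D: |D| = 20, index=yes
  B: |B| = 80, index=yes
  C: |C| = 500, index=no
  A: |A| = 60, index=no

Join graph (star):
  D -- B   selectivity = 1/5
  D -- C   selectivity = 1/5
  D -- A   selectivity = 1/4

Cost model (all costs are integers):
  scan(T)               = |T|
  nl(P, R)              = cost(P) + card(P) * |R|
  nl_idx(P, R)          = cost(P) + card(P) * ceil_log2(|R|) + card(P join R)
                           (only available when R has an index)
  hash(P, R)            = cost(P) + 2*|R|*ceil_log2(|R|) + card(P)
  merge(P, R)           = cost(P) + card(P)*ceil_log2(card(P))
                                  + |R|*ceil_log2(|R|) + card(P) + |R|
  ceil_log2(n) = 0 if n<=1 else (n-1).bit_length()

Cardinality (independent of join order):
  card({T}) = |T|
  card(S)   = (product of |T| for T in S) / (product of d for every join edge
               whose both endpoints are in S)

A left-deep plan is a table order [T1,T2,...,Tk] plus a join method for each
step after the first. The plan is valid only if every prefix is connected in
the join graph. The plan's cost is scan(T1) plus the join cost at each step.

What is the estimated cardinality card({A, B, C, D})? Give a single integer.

480000

Tables in S: A(60), B(80), C(500), D(20)
Edges inside S: D-B(d=5), D-C(d=5), D-A(d=4)
numerator = 60 * 80 * 500 * 20 = 48000000
denominator = 5 * 5 * 4 = 100
card(S) = 48000000 / 100 = 480000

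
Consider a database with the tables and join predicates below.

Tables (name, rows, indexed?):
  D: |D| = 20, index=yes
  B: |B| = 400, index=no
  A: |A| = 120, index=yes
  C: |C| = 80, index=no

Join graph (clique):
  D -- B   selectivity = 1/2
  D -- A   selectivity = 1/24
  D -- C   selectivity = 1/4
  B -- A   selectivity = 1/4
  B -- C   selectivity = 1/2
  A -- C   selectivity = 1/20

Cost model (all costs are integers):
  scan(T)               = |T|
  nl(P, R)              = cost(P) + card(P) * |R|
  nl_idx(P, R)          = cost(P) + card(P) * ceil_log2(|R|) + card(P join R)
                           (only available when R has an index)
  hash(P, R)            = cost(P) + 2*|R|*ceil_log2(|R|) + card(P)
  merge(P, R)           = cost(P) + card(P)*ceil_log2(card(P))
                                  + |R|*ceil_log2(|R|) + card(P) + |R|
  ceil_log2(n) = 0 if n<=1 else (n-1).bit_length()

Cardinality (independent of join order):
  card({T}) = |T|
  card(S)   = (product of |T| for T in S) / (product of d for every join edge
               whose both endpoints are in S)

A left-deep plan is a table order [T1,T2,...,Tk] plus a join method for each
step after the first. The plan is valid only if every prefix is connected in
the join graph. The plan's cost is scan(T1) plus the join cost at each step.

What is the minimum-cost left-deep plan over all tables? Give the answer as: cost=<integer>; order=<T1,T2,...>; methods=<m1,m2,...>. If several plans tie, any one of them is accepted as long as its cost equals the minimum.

cost=6280; order=D,A,C,B; methods=nl_idx,hash,merge

Selinger DP (subsets sized 1..n):
  {D}: scan cost=20, card=20
  {B}: scan cost=400, card=400
  {A}: scan cost=120, card=120
  {C}: scan cost=80, card=80
  {BD}: card=4000; try (D,hash)→1000, (B,merge)→4140, (D,merge)→4520, (D,nl_idx)→6400, (B,hash)→7240, (B,nl)→8020 …(+1); best=1000 via (D,hash)
  {AD}: card=100; try (A,nl_idx)→260, (D,hash)→440, (D,nl_idx)→820, (A,merge)→1100, (D,merge)→1200, (A,hash)→1720 …(+2); best=260 via (A,nl_idx)
  {CD}: card=400; try (D,hash)→360, (C,merge)→780, (D,merge)→840, (D,nl_idx)→880, (C,hash)→1160, (C,nl)→1620 …(+1); best=360 via (D,hash)
  {AB}: card=12000; try (A,hash)→2480, (B,merge)→5080, (A,merge)→5360, (B,hash)→7440, (A,nl_idx)→15200, (B,nl)→48120 …(+1); best=2480 via (A,hash)
  {BC}: card=16000; try (C,hash)→1920, (B,merge)→4720, (C,merge)→5040, (B,hash)→7360, (B,nl)→32080, (C,nl)→32400; best=1920 via (C,hash)
  {AC}: card=480; try (A,nl_idx)→1120, (C,hash)→1360, (A,merge)→1680, (C,merge)→1720, (A,hash)→1840, (A,nl)→9680 …(+1); best=1120 via (A,nl_idx)
  {ABD}: card=5000; try (B,merge)→5060, (A,hash)→6680, (B,hash)→7560, (D,hash)→14680, (A,nl_idx)→34000, (B,nl)→40260 …(+5); best=5060 via (B,merge)
  {BCD}: card=40000; try (C,hash)→6120, (B,hash)→7960, (B,merge)→8360, (D,hash)→18120, (C,merge)→53640, (D,nl_idx)→121920 …(+4); best=6120 via (C,hash)
  {ACD}: card=100; try (C,hash)→1480, (C,merge)→1700, (D,hash)→1800, (A,hash)→2440, (A,nl_idx)→3260, (D,nl_idx)→3620 …(+5); best=1480 via (C,hash)
  {ABC}: card=24000; try (B,hash)→8800, (B,merge)→9920, (C,hash)→15600, (A,hash)→19600, (A,nl_idx)→137920, (C,merge)→183120 …(+4); best=8800 via (B,hash)
  {ABCD}: card=2500; try (B,merge)→6280, (B,hash)→8780, (C,hash)→11180, (D,hash)→33000, (B,nl)→41480, (A,hash)→47800 …(+8); best=6280 via (B,merge)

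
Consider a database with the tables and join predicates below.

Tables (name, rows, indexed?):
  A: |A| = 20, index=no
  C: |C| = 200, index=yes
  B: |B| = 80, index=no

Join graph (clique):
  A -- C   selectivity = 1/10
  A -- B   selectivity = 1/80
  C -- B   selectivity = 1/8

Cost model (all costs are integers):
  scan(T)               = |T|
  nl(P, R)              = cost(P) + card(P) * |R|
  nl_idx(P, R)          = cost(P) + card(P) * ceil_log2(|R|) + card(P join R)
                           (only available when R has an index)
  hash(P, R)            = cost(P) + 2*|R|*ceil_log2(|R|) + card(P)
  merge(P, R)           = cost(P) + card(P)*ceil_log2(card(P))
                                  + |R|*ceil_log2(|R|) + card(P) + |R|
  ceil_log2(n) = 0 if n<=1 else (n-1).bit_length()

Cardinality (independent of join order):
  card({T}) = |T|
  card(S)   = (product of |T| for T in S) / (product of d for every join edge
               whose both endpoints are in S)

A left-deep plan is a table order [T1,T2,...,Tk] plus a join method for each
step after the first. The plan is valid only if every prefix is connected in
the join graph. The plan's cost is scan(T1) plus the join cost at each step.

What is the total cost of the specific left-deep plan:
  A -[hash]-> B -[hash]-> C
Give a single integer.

4380

step 1: scan A: cost=20, card=20
step 2: join B via hash
    card(P join B) = 20*80/(80) = 20
    cost = 20 + 2*80*7 + 20 = 1160
step 3: join C via hash
    card(P join C) = 20*200/(10*8) = 50
    cost = 1160 + 2*200*8 + 20 = 4380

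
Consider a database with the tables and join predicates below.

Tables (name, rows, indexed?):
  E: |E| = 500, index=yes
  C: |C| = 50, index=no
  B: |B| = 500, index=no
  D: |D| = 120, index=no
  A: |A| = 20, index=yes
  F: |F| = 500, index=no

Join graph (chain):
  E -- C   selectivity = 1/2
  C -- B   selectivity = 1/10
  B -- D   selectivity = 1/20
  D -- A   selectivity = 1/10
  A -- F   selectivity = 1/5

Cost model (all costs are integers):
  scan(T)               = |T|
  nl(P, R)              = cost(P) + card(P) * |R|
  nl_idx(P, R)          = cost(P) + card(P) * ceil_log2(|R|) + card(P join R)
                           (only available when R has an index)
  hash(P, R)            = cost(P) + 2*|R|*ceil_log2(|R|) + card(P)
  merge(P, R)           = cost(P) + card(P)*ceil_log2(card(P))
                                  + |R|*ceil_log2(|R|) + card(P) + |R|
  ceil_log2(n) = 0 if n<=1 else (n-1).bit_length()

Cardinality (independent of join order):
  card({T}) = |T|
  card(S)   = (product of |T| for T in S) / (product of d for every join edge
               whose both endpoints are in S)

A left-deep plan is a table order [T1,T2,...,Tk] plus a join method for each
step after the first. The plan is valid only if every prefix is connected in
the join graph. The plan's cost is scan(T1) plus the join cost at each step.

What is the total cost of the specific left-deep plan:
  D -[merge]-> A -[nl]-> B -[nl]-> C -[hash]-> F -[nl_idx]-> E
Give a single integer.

777460200

step 1: scan D: cost=120, card=120
step 2: join A via merge
    card(P join A) = 120*20/(10) = 240
    cost = 120 + 120*7 + 20*5 + 120 + 20 = 1200
step 3: join B via nl
    card(P join B) = 240*500/(20) = 6000
    cost = 1200 + 240*500 = 121200
step 4: join C via nl
    card(P join C) = 6000*50/(10) = 30000
    cost = 121200 + 6000*50 = 421200
step 5: join F via hash
    card(P join F) = 30000*500/(5) = 3000000
    cost = 421200 + 2*500*9 + 30000 = 460200
step 6: join E via nl_idx
    card(P join E) = 3000000*500/(2) = 750000000
    cost = 460200 + 3000000*9 + 750000000 = 777460200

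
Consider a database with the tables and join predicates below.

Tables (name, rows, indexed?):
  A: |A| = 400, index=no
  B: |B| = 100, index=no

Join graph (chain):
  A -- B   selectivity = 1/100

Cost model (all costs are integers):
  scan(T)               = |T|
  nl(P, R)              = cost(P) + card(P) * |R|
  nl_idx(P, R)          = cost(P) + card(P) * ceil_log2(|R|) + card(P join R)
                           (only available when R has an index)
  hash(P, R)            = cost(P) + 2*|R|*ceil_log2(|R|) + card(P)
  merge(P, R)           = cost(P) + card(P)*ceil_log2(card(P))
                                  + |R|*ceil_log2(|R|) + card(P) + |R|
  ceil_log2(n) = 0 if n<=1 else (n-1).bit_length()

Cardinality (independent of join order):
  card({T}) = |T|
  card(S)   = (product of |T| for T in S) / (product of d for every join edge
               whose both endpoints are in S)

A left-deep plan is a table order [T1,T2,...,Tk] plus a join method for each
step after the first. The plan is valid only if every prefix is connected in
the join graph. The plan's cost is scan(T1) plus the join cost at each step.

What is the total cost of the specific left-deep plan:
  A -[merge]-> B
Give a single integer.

step 1: scan A: cost=400, card=400
step 2: join B via merge
    card(P join B) = 400*100/(100) = 400
    cost = 400 + 400*9 + 100*7 + 400 + 100 = 5200

5200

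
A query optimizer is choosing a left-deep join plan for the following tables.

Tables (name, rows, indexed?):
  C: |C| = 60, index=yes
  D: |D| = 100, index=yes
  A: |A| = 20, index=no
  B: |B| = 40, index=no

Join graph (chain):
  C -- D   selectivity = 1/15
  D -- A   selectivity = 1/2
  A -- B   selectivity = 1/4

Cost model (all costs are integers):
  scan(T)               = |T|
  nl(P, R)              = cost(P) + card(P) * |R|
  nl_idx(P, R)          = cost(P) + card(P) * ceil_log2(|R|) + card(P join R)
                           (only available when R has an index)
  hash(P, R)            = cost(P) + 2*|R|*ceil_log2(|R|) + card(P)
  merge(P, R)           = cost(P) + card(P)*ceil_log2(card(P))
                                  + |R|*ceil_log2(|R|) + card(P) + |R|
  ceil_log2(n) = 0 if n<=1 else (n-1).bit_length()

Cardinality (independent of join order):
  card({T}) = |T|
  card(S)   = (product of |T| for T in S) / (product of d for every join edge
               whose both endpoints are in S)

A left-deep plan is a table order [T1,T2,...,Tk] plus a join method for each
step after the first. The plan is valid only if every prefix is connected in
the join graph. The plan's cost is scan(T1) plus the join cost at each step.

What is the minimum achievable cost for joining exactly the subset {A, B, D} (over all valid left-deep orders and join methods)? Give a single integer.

Selinger DP over subsets of {A,B,D}:
  {D}: scan cost=100, card=100
  {A}: scan cost=20, card=20
  {B}: scan cost=40, card=40
  {AD}: card=1000; try (A,hash)→400, (D,merge)→940, (A,merge)→1020, (D,nl_idx)→1160, (D,hash)→1440, (D,nl)→2020 …(+1); best=400 via (A,hash)
  {AB}: card=200; try (A,hash)→280, (B,merge)→420, (A,merge)→440, (B,hash)→520, (B,nl)→820, (A,nl)→840; best=280 via (A,hash)
  {ABD}: card=10000; try (D,hash)→1880, (B,hash)→1880, (D,merge)→2880, (D,nl_idx)→11680, (B,merge)→11680, (D,nl)→20280 …(+1); best=1880 via (D,hash)

1880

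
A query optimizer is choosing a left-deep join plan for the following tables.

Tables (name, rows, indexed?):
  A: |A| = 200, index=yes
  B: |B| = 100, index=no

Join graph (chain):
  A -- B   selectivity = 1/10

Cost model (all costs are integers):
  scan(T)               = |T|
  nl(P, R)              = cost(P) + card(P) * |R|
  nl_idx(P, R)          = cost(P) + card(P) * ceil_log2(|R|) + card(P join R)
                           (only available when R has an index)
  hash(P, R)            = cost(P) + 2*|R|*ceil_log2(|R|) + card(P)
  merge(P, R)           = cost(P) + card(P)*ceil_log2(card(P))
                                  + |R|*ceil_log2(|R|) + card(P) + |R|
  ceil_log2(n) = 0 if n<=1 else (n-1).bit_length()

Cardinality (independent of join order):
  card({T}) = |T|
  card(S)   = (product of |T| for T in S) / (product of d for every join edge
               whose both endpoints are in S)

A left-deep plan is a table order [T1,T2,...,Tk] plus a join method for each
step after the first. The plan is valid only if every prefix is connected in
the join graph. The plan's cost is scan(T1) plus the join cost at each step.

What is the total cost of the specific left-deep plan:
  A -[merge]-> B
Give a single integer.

step 1: scan A: cost=200, card=200
step 2: join B via merge
    card(P join B) = 200*100/(10) = 2000
    cost = 200 + 200*8 + 100*7 + 200 + 100 = 2800

2800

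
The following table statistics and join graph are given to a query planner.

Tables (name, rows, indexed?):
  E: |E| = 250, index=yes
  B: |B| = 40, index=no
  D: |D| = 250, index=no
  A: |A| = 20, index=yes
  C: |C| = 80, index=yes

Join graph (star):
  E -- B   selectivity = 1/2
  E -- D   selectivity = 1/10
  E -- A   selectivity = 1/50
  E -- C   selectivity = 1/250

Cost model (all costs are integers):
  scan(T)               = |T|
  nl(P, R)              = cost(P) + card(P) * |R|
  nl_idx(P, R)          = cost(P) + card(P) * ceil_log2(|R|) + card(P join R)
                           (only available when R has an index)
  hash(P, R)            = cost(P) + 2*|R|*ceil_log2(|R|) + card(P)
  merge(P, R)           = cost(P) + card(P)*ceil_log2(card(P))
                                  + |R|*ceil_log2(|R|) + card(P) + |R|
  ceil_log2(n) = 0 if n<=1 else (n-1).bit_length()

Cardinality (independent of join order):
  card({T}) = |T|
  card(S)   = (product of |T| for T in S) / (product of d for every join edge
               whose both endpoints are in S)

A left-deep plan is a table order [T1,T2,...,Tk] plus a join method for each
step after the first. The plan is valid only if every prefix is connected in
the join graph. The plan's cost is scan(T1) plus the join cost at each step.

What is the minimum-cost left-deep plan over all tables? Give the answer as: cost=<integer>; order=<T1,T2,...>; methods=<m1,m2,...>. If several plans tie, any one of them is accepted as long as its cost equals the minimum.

cost=4734; order=A,E,C,D,B; methods=nl_idx,nl_idx,merge,hash

Selinger DP (subsets sized 1..n):
  {E}: scan cost=250, card=250
  {B}: scan cost=40, card=40
  {D}: scan cost=250, card=250
  {A}: scan cost=20, card=20
  {C}: scan cost=80, card=80
  {BE}: card=5000; try (B,hash)→980, (E,merge)→2570, (B,merge)→2780, (E,hash)→4080, (E,nl_idx)→5360, (E,nl)→10040 …(+1); best=980 via (B,hash)
  {DE}: card=6250; try (E,hash)→4500, (D,hash)→4500, (E,merge)→4750, (D,merge)→4750, (E,nl_idx)→8500, (E,nl)→62750 …(+1); best=4500 via (E,hash)
  {AE}: card=100; try (E,nl_idx)→280, (A,hash)→700, (A,nl_idx)→1600, (E,merge)→2390, (A,merge)→2620, (E,hash)→4040 …(+2); best=280 via (E,nl_idx)
  {CE}: card=80; try (E,nl_idx)→800, (C,hash)→1620, (C,nl_idx)→2080, (E,merge)→2970, (C,merge)→3140, (E,hash)→4160 …(+2); best=800 via (E,nl_idx)
  {BDE}: card=125000; try (D,hash)→9980, (B,hash)→11230, (D,merge)→73230, (B,merge)→92280, (B,nl)→254500, (D,nl)→1250980; best=9980 via (D,hash)
  {ABE}: card=2000; try (B,hash)→860, (B,merge)→1360, (B,nl)→4280, (A,hash)→6180, (A,nl_idx)→27980, (A,merge)→71100 …(+1); best=860 via (B,hash)
  {BCE}: card=1600; try (B,hash)→1360, (B,merge)→1720, (B,nl)→4000, (C,hash)→7100, (C,nl_idx)→37580, (C,merge)→71620 …(+1); best=1360 via (B,hash)
  {ADE}: card=2500; try (D,merge)→3330, (D,hash)→4380, (A,hash)→10950, (D,nl)→25280, (A,nl_idx)→38250, (A,merge)→92120 …(+1); best=3330 via (D,merge)
  {CDE}: card=2000; try (D,merge)→3690, (D,hash)→4880, (C,hash)→11870, (D,nl)→20800, (C,nl_idx)→50250, (C,merge)→92640 …(+1); best=3690 via (D,merge)
  {ACE}: card=32; try (C,nl_idx)→1012, (A,hash)→1080, (A,nl_idx)→1232, (C,hash)→1500, (A,merge)→1560, (C,merge)→1720 …(+2); best=1012 via (C,nl_idx)
  {ABDE}: card=50000; try (B,hash)→6310, (D,hash)→6860, (D,merge)→27110, (B,merge)→36110, (B,nl)→103330, (A,hash)→135180 …(+4); best=6310 via (B,hash)
  {BCDE}: card=40000; try (B,hash)→6170, (D,hash)→6960, (D,merge)→22810, (B,merge)→27970, (B,nl)→83690, (C,hash)→136100 …(+4); best=6170 via (B,hash)
  {ABCE}: card=640; try (B,merge)→1484, (B,hash)→1524, (B,nl)→2292, (A,hash)→3160, (C,hash)→3980, (A,nl_idx)→10000 …(+5); best=1484 via (B,merge)
  {ACDE}: card=800; try (D,merge)→3454, (D,hash)→5044, (A,hash)→5890, (C,hash)→6950, (D,nl)→9012, (A,nl_idx)→14490 …(+5); best=3454 via (D,merge)
  {ABCDE}: card=16000; try (B,hash)→4734, (D,hash)→6124, (D,merge)→10774, (B,merge)→12534, (B,nl)→35454, (A,hash)→46370 …(+8); best=4734 via (B,hash)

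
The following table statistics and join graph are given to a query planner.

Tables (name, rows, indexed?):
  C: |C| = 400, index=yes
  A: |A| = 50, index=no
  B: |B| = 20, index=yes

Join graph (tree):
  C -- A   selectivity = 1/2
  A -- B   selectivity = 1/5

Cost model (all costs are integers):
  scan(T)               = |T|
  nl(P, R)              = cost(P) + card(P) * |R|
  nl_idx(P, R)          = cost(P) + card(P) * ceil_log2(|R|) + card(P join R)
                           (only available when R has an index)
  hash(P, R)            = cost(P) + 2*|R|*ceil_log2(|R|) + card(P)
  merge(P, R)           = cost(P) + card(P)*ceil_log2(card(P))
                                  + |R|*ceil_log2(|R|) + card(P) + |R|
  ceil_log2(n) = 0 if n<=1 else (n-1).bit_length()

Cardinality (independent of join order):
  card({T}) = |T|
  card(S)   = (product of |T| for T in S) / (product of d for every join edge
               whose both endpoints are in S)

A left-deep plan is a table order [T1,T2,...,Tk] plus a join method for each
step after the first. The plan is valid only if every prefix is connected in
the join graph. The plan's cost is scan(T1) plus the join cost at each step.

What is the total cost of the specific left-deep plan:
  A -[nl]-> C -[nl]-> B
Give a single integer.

220050

step 1: scan A: cost=50, card=50
step 2: join C via nl
    card(P join C) = 50*400/(2) = 10000
    cost = 50 + 50*400 = 20050
step 3: join B via nl
    card(P join B) = 10000*20/(5) = 40000
    cost = 20050 + 10000*20 = 220050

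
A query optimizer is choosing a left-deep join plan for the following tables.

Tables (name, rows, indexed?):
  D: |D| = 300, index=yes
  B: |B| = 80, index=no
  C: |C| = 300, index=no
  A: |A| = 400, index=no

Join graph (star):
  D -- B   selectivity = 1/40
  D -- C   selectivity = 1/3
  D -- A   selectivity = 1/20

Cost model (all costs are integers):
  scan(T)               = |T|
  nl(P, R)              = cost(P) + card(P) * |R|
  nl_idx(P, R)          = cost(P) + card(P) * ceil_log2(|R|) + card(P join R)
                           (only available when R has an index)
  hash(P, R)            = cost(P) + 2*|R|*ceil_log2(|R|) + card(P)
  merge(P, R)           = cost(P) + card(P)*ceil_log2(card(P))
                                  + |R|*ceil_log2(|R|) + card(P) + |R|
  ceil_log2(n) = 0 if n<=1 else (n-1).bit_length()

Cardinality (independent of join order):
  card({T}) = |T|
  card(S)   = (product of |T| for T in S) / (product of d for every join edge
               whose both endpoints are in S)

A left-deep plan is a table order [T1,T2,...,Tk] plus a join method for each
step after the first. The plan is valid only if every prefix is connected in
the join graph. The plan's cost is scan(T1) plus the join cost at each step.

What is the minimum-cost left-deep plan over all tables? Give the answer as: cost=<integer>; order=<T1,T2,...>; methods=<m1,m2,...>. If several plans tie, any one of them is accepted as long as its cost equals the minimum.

cost=26600; order=B,D,A,C; methods=nl_idx,hash,hash

Selinger DP (subsets sized 1..n):
  {D}: scan cost=300, card=300
  {B}: scan cost=80, card=80
  {C}: scan cost=300, card=300
  {A}: scan cost=400, card=400
  {BD}: card=600; try (D,nl_idx)→1400, (B,hash)→1720, (D,merge)→3720, (B,merge)→3940, (D,hash)→5560, (D,nl)→24080 …(+1); best=1400 via (D,nl_idx)
  {CD}: card=30000; try (D,hash)→6000, (C,hash)→6000, (D,merge)→6300, (C,merge)→6300, (D,nl_idx)→33000, (D,nl)→90300 …(+1); best=6000 via (D,hash)
  {AD}: card=6000; try (D,hash)→6200, (A,merge)→7300, (D,merge)→7400, (A,hash)→7800, (D,nl_idx)→10000, (A,nl)→120300 …(+1); best=6200 via (D,hash)
  {BCD}: card=60000; try (C,hash)→7400, (C,merge)→11000, (B,hash)→37120, (C,nl)→181400, (B,merge)→486640, (B,nl)→2406000; best=7400 via (C,hash)
  {ABD}: card=12000; try (A,hash)→9200, (A,merge)→12000, (B,hash)→13320, (B,merge)→90840, (A,nl)→241400, (B,nl)→486200; best=9200 via (A,hash)
  {ACD}: card=600000; try (C,hash)→17600, (A,hash)→43200, (C,merge)→93200, (A,merge)→490000, (C,nl)→1806200, (A,nl)→12006000; best=17600 via (C,hash)
  {ABCD}: card=1200000; try (C,hash)→26600, (A,hash)→74600, (C,merge)→192200, (B,hash)→618720, (A,merge)→1031400, (C,nl)→3609200 …(+3); best=26600 via (C,hash)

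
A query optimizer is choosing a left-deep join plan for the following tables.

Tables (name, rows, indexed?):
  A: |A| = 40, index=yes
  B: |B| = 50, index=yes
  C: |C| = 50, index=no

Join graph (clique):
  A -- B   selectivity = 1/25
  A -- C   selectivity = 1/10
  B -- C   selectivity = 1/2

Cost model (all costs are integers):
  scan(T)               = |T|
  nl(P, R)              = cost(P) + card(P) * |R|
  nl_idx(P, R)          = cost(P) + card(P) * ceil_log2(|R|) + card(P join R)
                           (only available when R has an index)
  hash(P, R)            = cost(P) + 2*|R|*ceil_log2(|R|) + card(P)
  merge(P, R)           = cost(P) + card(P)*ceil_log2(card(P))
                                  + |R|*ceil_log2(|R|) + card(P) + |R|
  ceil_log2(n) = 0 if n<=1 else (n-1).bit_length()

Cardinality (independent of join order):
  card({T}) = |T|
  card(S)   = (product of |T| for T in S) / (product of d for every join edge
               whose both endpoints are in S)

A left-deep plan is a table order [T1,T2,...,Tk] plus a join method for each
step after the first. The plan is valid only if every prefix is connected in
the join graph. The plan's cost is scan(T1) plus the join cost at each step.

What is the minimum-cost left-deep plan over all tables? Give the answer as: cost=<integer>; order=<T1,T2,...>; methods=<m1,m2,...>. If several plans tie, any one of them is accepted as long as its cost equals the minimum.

Selinger DP (subsets sized 1..n):
  {A}: scan cost=40, card=40
  {B}: scan cost=50, card=50
  {C}: scan cost=50, card=50
  {AB}: card=80; try (B,nl_idx)→360, (A,nl_idx)→430, (A,hash)→580, (B,merge)→670, (B,hash)→680, (A,merge)→680 …(+2); best=360 via (B,nl_idx)
  {AC}: card=200; try (A,nl_idx)→550, (A,hash)→580, (C,merge)→670, (C,hash)→680, (A,merge)→680, (C,nl)→2040 …(+1); best=550 via (A,nl_idx)
  {BC}: card=1250; try (C,hash)→700, (B,hash)→700, (C,merge)→750, (B,merge)→750, (B,nl_idx)→1600, (C,nl)→2550 …(+1); best=700 via (C,hash)
  {ABC}: card=200; try (C,hash)→1040, (C,merge)→1350, (B,hash)→1350, (B,nl_idx)→1950, (A,hash)→2430, (B,merge)→2700 …(+5); best=1040 via (C,hash)

cost=1040; order=A,B,C; methods=nl_idx,hash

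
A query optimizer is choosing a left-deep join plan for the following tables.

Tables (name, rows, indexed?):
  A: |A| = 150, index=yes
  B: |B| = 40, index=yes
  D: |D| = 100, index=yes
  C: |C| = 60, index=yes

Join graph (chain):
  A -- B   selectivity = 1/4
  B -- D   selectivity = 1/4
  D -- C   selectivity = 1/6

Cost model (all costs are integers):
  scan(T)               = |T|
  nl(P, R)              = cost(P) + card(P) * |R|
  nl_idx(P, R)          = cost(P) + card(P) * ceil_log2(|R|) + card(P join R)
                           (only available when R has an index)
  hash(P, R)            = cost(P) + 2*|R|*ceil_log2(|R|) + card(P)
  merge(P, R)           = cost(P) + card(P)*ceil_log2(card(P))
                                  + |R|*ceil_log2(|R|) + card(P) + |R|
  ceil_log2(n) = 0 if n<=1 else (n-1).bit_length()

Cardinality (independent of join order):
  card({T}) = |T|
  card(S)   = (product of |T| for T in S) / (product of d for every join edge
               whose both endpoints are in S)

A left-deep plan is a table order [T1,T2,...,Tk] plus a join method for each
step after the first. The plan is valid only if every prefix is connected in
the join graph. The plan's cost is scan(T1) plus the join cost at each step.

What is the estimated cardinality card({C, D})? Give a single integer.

Tables in S: C(60), D(100)
Edges inside S: D-C(d=6)
numerator = 60 * 100 = 6000
denominator = 6 = 6
card(S) = 6000 / 6 = 1000

1000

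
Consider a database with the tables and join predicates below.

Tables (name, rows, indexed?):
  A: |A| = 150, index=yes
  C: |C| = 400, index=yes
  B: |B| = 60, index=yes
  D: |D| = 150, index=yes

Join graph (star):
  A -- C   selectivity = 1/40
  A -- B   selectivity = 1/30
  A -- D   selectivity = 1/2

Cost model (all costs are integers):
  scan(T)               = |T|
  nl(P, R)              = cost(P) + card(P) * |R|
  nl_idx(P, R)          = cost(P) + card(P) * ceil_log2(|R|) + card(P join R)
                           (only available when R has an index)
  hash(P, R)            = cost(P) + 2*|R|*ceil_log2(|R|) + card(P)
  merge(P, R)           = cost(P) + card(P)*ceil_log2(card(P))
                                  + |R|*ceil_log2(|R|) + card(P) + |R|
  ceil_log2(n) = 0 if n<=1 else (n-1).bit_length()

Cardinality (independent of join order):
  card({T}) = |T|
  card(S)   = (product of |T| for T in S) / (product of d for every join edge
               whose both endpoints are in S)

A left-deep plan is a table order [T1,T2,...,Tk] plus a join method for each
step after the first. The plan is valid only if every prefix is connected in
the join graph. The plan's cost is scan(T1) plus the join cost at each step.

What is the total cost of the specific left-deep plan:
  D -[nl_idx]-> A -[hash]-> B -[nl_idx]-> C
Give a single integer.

step 1: scan D: cost=150, card=150
step 2: join A via nl_idx
    card(P join A) = 150*150/(2) = 11250
    cost = 150 + 150*8 + 11250 = 12600
step 3: join B via hash
    card(P join B) = 11250*60/(30) = 22500
    cost = 12600 + 2*60*6 + 11250 = 24570
step 4: join C via nl_idx
    card(P join C) = 22500*400/(40) = 225000
    cost = 24570 + 22500*9 + 225000 = 452070

452070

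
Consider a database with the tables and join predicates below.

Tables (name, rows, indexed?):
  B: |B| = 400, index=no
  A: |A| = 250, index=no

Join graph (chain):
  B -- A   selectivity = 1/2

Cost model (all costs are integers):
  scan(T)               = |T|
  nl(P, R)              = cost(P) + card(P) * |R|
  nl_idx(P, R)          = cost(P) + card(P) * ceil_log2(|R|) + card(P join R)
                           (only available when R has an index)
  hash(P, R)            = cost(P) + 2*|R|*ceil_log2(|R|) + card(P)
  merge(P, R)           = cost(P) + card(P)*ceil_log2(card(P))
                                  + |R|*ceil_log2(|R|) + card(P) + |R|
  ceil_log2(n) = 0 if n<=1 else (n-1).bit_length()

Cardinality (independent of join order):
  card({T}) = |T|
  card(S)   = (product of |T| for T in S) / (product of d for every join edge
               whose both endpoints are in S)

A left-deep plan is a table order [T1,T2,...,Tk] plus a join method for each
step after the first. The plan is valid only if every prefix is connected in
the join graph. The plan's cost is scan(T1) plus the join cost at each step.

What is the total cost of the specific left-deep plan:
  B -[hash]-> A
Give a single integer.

4800

step 1: scan B: cost=400, card=400
step 2: join A via hash
    card(P join A) = 400*250/(2) = 50000
    cost = 400 + 2*250*8 + 400 = 4800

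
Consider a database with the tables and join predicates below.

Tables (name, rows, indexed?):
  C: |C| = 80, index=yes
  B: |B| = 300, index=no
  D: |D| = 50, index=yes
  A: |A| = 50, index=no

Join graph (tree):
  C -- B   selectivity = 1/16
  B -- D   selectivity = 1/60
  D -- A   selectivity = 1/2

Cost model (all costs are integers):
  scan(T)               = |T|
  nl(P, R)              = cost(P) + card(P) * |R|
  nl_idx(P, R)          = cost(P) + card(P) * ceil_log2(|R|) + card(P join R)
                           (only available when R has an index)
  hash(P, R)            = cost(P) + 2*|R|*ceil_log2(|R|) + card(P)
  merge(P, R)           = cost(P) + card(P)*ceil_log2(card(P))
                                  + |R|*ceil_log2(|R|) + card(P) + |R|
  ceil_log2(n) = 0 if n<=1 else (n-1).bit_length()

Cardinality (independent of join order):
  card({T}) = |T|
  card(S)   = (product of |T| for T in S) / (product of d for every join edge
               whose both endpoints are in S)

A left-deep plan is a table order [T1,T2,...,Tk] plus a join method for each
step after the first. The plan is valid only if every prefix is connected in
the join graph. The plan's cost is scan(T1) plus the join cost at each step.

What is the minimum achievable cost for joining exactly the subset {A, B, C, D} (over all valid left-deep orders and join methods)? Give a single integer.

Selinger DP over subsets of {A,B,C,D}:
  {C}: scan cost=80, card=80
  {B}: scan cost=300, card=300
  {D}: scan cost=50, card=50
  {A}: scan cost=50, card=50
  {BC}: card=1500; try (C,hash)→1720, (B,merge)→3720, (C,nl_idx)→3900, (C,merge)→3940, (B,hash)→5560, (B,nl)→24080 …(+1); best=1720 via (C,hash)
  {BD}: card=250; try (D,hash)→1200, (D,nl_idx)→2350, (B,merge)→3400, (D,merge)→3650, (B,hash)→5500, (B,nl)→15050 …(+1); best=1200 via (D,hash)
  {AD}: card=1250; try (D,hash)→700, (A,hash)→700, (D,merge)→750, (A,merge)→750, (D,nl_idx)→1600, (D,nl)→2550 …(+1); best=700 via (D,hash)
  {BCD}: card=1250; try (C,hash)→2570, (D,hash)→3820, (C,merge)→4090, (C,nl_idx)→4200, (D,nl_idx)→11970, (D,merge)→20070 …(+2); best=2570 via (C,hash)
  {ABD}: card=6250; try (A,hash)→2050, (A,merge)→3800, (B,hash)→7350, (A,nl)→13700, (B,merge)→18700, (B,nl)→375700; best=2050 via (A,hash)
  {ABCD}: card=31250; try (A,hash)→4420, (C,hash)→9420, (A,merge)→17920, (A,nl)→65070, (C,nl_idx)→77050, (C,merge)→90190 …(+1); best=4420 via (A,hash)

4420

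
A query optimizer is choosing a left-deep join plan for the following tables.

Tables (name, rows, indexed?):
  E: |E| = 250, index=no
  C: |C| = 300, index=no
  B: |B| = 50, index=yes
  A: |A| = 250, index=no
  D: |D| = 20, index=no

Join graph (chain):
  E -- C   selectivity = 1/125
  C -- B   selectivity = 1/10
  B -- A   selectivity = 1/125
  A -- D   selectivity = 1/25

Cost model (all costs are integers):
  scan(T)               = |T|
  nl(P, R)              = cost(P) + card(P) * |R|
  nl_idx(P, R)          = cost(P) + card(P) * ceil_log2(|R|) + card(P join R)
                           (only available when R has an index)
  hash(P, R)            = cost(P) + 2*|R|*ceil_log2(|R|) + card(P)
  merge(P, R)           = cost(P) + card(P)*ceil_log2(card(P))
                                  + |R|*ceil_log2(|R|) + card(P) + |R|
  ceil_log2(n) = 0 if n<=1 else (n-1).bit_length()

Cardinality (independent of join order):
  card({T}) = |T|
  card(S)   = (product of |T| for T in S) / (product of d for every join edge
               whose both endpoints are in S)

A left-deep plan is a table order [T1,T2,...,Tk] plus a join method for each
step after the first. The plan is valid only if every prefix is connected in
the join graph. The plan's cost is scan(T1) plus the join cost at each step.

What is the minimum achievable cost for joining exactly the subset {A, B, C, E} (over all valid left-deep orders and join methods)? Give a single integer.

11900

Selinger DP over subsets of {A,B,C,E}:
  {E}: scan cost=250, card=250
  {C}: scan cost=300, card=300
  {B}: scan cost=50, card=50
  {A}: scan cost=250, card=250
  {CE}: card=600; try (E,hash)→4600, (C,merge)→5500, (E,merge)→5550, (C,hash)→5900, (C,nl)→75250, (E,nl)→75300; best=4600 via (E,hash)
  {BC}: card=1500; try (B,hash)→1200, (C,merge)→3400, (B,nl_idx)→3600, (B,merge)→3650, (C,hash)→5500, (C,nl)→15050 …(+1); best=1200 via (B,hash)
  {AB}: card=100; try (B,hash)→1100, (B,nl_idx)→1850, (A,merge)→2650, (B,merge)→2850, (A,hash)→4100, (A,nl)→12550 …(+1); best=1100 via (B,hash)
  {BCE}: card=3000; try (B,hash)→5800, (E,hash)→6700, (B,nl_idx)→11200, (B,merge)→11550, (E,merge)→21450, (B,nl)→34600 …(+1); best=5800 via (B,hash)
  {ABC}: card=3000; try (C,merge)→4900, (C,hash)→6600, (A,hash)→6700, (A,merge)→21450, (C,nl)→31100, (A,nl)→376200; best=4900 via (C,merge)
  {ABCE}: card=6000; try (E,hash)→11900, (A,hash)→12800, (E,merge)→46150, (A,merge)→47050, (E,nl)→754900, (A,nl)→755800; best=11900 via (E,hash)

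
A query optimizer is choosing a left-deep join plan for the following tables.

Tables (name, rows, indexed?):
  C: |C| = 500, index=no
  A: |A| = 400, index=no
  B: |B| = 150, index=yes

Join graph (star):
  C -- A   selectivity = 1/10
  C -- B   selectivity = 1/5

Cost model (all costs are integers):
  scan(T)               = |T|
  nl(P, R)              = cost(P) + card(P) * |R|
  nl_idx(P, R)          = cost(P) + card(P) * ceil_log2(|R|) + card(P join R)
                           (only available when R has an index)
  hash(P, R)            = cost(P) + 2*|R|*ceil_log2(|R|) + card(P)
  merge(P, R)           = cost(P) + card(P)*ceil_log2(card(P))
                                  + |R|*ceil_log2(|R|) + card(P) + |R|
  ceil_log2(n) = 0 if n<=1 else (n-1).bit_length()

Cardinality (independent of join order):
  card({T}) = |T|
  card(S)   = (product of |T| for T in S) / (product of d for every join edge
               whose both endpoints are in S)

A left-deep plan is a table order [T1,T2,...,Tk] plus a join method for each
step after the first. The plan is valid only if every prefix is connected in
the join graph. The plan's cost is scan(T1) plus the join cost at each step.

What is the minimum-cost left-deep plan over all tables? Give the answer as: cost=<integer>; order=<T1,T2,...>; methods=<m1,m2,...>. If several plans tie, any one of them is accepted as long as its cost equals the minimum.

Selinger DP (subsets sized 1..n):
  {C}: scan cost=500, card=500
  {A}: scan cost=400, card=400
  {B}: scan cost=150, card=150
  {AC}: card=20000; try (A,hash)→8200, (C,merge)→9400, (A,merge)→9500, (C,hash)→9800, (C,nl)→200400, (A,nl)→200500; best=8200 via (A,hash)
  {BC}: card=15000; try (B,hash)→3400, (C,merge)→6500, (B,merge)→6850, (C,hash)→9300, (B,nl_idx)→19500, (C,nl)→75150 …(+1); best=3400 via (B,hash)
  {ABC}: card=600000; try (A,hash)→25600, (B,hash)→30600, (A,merge)→232400, (B,merge)→329550, (B,nl_idx)→768200, (B,nl)→3008200 …(+1); best=25600 via (A,hash)

cost=25600; order=C,B,A; methods=hash,hash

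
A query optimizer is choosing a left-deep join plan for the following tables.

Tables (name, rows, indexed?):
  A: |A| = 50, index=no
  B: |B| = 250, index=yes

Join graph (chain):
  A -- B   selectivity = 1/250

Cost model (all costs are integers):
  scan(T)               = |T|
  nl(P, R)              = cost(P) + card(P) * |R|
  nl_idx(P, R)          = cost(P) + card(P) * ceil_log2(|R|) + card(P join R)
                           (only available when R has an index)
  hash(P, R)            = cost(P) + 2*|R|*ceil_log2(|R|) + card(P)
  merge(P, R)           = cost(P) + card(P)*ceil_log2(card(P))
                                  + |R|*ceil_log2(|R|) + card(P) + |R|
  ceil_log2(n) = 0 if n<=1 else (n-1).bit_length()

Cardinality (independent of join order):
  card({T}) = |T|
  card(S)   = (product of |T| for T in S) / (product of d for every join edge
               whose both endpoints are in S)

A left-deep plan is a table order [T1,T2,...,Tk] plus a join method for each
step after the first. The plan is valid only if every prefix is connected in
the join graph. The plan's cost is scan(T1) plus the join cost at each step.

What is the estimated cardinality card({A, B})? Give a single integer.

Tables in S: A(50), B(250)
Edges inside S: A-B(d=250)
numerator = 50 * 250 = 12500
denominator = 250 = 250
card(S) = 12500 / 250 = 50

50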